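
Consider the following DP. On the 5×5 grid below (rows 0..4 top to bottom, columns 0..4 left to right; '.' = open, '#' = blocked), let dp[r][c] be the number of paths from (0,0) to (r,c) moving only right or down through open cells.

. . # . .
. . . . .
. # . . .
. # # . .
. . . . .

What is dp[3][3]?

r\c   0   1   2   3   4
  0   1   1   0   0   0
  1   1   2   2   2   2
  2   1   0   2   4   6
  3   1   0   0   4  10
  4   1   1   1   5  15

4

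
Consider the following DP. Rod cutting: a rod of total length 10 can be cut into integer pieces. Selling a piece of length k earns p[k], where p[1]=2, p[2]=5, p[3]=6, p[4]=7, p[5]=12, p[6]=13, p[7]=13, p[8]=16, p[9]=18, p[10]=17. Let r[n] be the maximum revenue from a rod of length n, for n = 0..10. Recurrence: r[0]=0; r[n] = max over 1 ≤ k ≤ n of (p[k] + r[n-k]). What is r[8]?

   n    0    1    2    3    4    5    6    7    8    9   10
r[n]    0    2    5    7   10   12   15   17   20   22   25

20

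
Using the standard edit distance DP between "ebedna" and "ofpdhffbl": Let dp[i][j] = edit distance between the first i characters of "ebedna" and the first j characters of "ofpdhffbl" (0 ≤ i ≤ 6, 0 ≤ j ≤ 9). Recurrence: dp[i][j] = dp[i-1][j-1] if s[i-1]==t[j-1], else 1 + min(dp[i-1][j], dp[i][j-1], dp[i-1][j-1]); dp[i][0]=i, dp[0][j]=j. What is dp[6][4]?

   ''  o  f  p  d  h  f  f  b  l
''  0  1  2  3  4  5  6  7  8  9
 e  1  1  2  3  4  5  6  7  8  9
 b  2  2  2  3  4  5  6  7  7  8
 e  3  3  3  3  4  5  6  7  8  8
 d  4  4  4  4  3  4  5  6  7  8
 n  5  5  5  5  4  4  5  6  7  8
 a  6  6  6  6  5  5  5  6  7  8

5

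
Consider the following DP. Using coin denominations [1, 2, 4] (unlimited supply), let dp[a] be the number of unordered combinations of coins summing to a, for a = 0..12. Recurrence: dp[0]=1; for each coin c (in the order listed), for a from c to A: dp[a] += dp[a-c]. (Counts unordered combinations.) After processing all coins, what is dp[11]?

after  coin     0     1     2     3     4     5     6     7     8     9    10    11    12
          1     1     1     1     1     1     1     1     1     1     1     1     1     1
          2     1     1     2     2     3     3     4     4     5     5     6     6     7
          4     1     1     2     2     4     4     6     6     9     9    12    12    16

12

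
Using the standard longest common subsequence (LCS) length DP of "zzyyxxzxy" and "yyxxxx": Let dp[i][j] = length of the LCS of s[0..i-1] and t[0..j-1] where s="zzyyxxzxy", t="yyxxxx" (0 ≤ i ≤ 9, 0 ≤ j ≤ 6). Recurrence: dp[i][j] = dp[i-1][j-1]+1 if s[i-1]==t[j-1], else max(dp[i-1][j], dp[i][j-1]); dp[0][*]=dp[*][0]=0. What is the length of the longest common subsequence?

   ''  y  y  x  x  x  x
''  0  0  0  0  0  0  0
 z  0  0  0  0  0  0  0
 z  0  0  0  0  0  0  0
 y  0  1  1  1  1  1  1
 y  0  1  2  2  2  2  2
 x  0  1  2  3  3  3  3
 x  0  1  2  3  4  4  4
 z  0  1  2  3  4  4  4
 x  0  1  2  3  4  5  5
 y  0  1  2  3  4  5  5

5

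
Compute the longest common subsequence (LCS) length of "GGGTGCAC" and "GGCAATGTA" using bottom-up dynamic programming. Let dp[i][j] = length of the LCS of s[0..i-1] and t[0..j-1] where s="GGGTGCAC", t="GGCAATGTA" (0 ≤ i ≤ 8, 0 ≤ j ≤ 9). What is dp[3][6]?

   ''  G  G  C  A  A  T  G  T  A
''  0  0  0  0  0  0  0  0  0  0
 G  0  1  1  1  1  1  1  1  1  1
 G  0  1  2  2  2  2  2  2  2  2
 G  0  1  2  2  2  2  2  3  3  3
 T  0  1  2  2  2  2  3  3  4  4
 G  0  1  2  2  2  2  3  4  4  4
 C  0  1  2  3  3  3  3  4  4  4
 A  0  1  2  3  4  4  4  4  4  5
 C  0  1  2  3  4  4  4  4  4  5

2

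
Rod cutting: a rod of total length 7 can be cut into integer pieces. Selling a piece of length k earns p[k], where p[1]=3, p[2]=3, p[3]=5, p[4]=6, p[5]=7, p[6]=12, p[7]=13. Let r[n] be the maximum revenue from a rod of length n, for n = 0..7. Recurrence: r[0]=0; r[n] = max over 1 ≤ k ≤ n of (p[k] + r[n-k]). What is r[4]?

12

   n    0    1    2    3    4    5    6    7
r[n]    0    3    6    9   12   15   18   21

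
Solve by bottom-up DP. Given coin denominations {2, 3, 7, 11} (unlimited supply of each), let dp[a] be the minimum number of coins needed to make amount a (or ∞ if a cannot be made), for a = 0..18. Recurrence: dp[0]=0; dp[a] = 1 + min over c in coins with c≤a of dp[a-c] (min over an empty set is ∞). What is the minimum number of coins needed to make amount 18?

2

 a  0  1  2  3  4  5  6  7  8  9 10 11 12 13 14 15 16 17 18
dp  0  -  1  1  2  2  2  1  3  2  2  1  3  2  2  3  3  3  2
(- denotes ∞ / unreachable)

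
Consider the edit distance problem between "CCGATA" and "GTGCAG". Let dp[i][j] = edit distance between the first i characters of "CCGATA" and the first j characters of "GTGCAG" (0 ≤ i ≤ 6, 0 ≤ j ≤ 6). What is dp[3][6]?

   ''  G  T  G  C  A  G
''  0  1  2  3  4  5  6
 C  1  1  2  3  3  4  5
 C  2  2  2  3  3  4  5
 G  3  2  3  2  3  4  4
 A  4  3  3  3  3  3  4
 T  5  4  3  4  4  4  4
 A  6  5  4  4  5  4  5

4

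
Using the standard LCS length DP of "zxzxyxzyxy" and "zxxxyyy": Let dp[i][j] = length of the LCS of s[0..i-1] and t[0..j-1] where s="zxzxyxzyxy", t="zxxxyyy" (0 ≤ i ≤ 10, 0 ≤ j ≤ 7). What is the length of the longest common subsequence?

6

   ''  z  x  x  x  y  y  y
''  0  0  0  0  0  0  0  0
 z  0  1  1  1  1  1  1  1
 x  0  1  2  2  2  2  2  2
 z  0  1  2  2  2  2  2  2
 x  0  1  2  3  3  3  3  3
 y  0  1  2  3  3  4  4  4
 x  0  1  2  3  4  4  4  4
 z  0  1  2  3  4  4  4  4
 y  0  1  2  3  4  5  5  5
 x  0  1  2  3  4  5  5  5
 y  0  1  2  3  4  5  6  6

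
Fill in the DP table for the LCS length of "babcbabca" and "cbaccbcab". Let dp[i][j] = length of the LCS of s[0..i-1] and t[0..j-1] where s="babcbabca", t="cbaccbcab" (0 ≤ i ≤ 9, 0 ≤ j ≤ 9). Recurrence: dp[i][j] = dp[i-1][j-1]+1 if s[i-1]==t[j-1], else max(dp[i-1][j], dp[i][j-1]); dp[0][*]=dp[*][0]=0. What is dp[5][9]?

   ''  c  b  a  c  c  b  c  a  b
''  0  0  0  0  0  0  0  0  0  0
 b  0  0  1  1  1  1  1  1  1  1
 a  0  0  1  2  2  2  2  2  2  2
 b  0  0  1  2  2  2  3  3  3  3
 c  0  1  1  2  3  3  3  4  4  4
 b  0  1  2  2  3  3  4  4  4  5
 a  0  1  2  3  3  3  4  4  5  5
 b  0  1  2  3  3  3  4  4  5  6
 c  0  1  2  3  4  4  4  5  5  6
 a  0  1  2  3  4  4  4  5  6  6

5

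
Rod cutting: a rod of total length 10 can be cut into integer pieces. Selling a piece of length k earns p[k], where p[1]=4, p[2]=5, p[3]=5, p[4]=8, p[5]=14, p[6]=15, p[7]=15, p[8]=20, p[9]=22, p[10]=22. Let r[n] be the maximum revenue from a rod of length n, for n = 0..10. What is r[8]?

32

   n    0    1    2    3    4    5    6    7    8    9   10
r[n]    0    4    8   12   16   20   24   28   32   36   40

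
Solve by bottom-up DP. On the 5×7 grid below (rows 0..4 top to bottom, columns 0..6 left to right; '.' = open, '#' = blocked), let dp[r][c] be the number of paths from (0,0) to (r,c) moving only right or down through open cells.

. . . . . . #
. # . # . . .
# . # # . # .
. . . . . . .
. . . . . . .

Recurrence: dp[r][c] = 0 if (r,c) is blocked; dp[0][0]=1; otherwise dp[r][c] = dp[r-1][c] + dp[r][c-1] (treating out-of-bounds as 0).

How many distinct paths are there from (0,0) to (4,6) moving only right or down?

5

r\c   0   1   2   3   4   5   6
  0   1   1   1   1   1   1   0
  1   1   0   1   0   1   2   2
  2   0   0   0   0   1   0   2
  3   0   0   0   0   1   1   3
  4   0   0   0   0   1   2   5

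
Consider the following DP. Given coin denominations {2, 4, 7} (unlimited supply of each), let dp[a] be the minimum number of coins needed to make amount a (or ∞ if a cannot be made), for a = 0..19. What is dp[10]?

3

 a  0  1  2  3  4  5  6  7  8  9 10 11 12 13 14 15 16 17 18 19
dp  0  -  1  -  1  -  2  1  2  2  3  2  3  3  2  3  3  4  3  4
(- denotes ∞ / unreachable)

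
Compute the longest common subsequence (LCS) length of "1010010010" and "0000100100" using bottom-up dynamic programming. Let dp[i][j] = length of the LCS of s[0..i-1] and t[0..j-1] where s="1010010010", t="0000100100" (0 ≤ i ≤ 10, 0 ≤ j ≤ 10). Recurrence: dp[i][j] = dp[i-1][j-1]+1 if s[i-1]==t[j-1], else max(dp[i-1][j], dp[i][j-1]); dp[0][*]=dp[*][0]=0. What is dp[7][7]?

   ''  0  0  0  0  1  0  0  1  0  0
''  0  0  0  0  0  0  0  0  0  0  0
 1  0  0  0  0  0  1  1  1  1  1  1
 0  0  1  1  1  1  1  2  2  2  2  2
 1  0  1  1  1  1  2  2  2  3  3  3
 0  0  1  2  2  2  2  3  3  3  4  4
 0  0  1  2  3  3  3  3  4  4  4  5
 1  0  1  2  3  3  4  4  4  5  5  5
 0  0  1  2  3  4  4  5  5  5  6  6
 0  0  1  2  3  4  4  5  6  6  6  7
 1  0  1  2  3  4  5  5  6  7  7  7
 0  0  1  2  3  4  5  6  6  7  8  8

5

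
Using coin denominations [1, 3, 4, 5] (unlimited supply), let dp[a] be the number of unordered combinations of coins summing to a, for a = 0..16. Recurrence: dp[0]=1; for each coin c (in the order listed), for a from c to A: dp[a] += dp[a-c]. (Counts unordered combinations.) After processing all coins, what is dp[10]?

12

after  coin     0     1     2     3     4     5     6     7     8     9    10    11    12    13    14    15    16
          1     1     1     1     1     1     1     1     1     1     1     1     1     1     1     1     1     1
          3     1     1     1     2     2     2     3     3     3     4     4     4     5     5     5     6     6
          4     1     1     1     2     3     3     4     5     6     7     8     9    11    12    13    15    17
          5     1     1     1     2     3     4     5     6     8    10    12    14    17    20    23    27    31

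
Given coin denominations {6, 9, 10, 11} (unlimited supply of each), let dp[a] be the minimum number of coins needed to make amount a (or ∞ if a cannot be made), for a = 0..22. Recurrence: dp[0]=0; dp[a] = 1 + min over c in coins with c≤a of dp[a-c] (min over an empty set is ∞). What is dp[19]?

2

 a  0  1  2  3  4  5  6  7  8  9 10 11 12 13 14 15 16 17 18 19 20 21 22
dp  0  -  -  -  -  -  1  -  -  1  1  1  2  -  -  2  2  2  2  2  2  2  2
(- denotes ∞ / unreachable)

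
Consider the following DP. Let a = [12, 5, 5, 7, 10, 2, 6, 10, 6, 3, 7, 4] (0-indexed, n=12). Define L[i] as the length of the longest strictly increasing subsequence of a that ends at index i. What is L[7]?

3

   i    0    1    2    3    4    5    6    7    8    9   10   11
a[i]   12    5    5    7   10    2    6   10    6    3    7    4
L[i]    1    1    1    2    3    1    2    3    2    2    3    3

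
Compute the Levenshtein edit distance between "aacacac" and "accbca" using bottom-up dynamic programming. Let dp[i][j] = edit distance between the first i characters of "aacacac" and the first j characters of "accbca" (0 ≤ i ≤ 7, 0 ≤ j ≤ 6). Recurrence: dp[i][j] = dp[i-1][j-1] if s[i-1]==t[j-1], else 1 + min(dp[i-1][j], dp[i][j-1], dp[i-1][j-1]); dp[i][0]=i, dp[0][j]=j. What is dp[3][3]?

   ''  a  c  c  b  c  a
''  0  1  2  3  4  5  6
 a  1  0  1  2  3  4  5
 a  2  1  1  2  3  4  4
 c  3  2  1  1  2  3  4
 a  4  3  2  2  2  3  3
 c  5  4  3  2  3  2  3
 a  6  5  4  3  3  3  2
 c  7  6  5  4  4  3  3

1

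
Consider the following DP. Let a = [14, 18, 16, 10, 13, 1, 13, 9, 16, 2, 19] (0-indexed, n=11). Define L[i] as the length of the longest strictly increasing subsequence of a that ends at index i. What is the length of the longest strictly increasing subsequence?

   i    0    1    2    3    4    5    6    7    8    9   10
a[i]   14   18   16   10   13    1   13    9   16    2   19
L[i]    1    2    2    1    2    1    2    2    3    2    4

4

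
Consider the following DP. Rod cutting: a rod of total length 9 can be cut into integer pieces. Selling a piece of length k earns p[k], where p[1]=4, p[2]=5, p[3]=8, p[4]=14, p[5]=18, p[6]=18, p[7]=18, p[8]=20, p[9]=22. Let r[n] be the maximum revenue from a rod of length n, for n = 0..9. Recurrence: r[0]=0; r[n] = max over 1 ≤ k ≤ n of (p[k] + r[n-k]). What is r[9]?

36

   n    0    1    2    3    4    5    6    7    8    9
r[n]    0    4    8   12   16   20   24   28   32   36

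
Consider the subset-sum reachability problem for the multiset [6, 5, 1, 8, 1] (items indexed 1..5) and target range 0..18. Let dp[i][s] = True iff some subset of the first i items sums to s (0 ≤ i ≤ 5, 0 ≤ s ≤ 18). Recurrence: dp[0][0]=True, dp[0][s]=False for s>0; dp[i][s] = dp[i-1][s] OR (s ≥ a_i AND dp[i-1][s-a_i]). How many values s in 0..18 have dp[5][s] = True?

15

i\s   0   1   2   3   4   5   6   7   8   9  10  11  12  13  14  15  16  17  18
  0   T   F   F   F   F   F   F   F   F   F   F   F   F   F   F   F   F   F   F
  1   T   F   F   F   F   F   T   F   F   F   F   F   F   F   F   F   F   F   F
  2   T   F   F   F   F   T   T   F   F   F   F   T   F   F   F   F   F   F   F
  3   T   T   F   F   F   T   T   T   F   F   F   T   T   F   F   F   F   F   F
  4   T   T   F   F   F   T   T   T   T   T   F   T   T   T   T   T   F   F   F
  5   T   T   T   F   F   T   T   T   T   T   T   T   T   T   T   T   T   F   F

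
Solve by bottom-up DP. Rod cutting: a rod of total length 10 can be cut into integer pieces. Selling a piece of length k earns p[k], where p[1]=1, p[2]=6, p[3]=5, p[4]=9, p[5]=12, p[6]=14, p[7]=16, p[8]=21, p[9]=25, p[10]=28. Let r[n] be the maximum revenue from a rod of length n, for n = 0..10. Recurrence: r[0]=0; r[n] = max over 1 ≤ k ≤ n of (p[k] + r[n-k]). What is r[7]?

   n    0    1    2    3    4    5    6    7    8    9   10
r[n]    0    1    6    7   12   13   18   19   24   25   30

19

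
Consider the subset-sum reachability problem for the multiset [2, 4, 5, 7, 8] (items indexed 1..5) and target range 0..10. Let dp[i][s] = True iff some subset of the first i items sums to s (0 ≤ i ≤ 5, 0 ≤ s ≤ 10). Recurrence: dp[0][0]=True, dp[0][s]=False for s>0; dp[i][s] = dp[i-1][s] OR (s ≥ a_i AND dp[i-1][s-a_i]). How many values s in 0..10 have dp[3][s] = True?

7

i\s   0   1   2   3   4   5   6   7   8   9  10
  0   T   F   F   F   F   F   F   F   F   F   F
  1   T   F   T   F   F   F   F   F   F   F   F
  2   T   F   T   F   T   F   T   F   F   F   F
  3   T   F   T   F   T   T   T   T   F   T   F
  4   T   F   T   F   T   T   T   T   F   T   F
  5   T   F   T   F   T   T   T   T   T   T   T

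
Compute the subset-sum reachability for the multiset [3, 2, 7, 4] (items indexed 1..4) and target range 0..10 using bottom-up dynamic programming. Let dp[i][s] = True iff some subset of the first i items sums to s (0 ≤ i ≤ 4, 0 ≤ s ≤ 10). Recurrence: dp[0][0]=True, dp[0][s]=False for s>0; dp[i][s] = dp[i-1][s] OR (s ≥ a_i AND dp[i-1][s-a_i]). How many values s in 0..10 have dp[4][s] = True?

9

i\s   0   1   2   3   4   5   6   7   8   9  10
  0   T   F   F   F   F   F   F   F   F   F   F
  1   T   F   F   T   F   F   F   F   F   F   F
  2   T   F   T   T   F   T   F   F   F   F   F
  3   T   F   T   T   F   T   F   T   F   T   T
  4   T   F   T   T   T   T   T   T   F   T   T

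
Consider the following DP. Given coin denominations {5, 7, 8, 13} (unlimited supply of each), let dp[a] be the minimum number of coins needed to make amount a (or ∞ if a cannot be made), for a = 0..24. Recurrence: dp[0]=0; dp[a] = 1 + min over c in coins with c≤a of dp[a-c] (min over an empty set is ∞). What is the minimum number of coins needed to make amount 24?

3

 a  0  1  2  3  4  5  6  7  8  9 10 11 12 13 14 15 16 17 18 19 20 21 22 23 24
dp  0  -  -  -  -  1  -  1  1  -  2  -  2  1  2  2  2  3  2  3  2  2  3  3  3
(- denotes ∞ / unreachable)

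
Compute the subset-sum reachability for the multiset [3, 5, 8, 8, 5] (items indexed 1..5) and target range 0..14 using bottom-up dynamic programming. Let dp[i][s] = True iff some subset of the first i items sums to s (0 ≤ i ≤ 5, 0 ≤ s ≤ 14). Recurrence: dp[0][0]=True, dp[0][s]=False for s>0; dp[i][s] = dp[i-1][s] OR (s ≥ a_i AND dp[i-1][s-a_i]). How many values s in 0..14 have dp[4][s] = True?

i\s   0   1   2   3   4   5   6   7   8   9  10  11  12  13  14
  0   T   F   F   F   F   F   F   F   F   F   F   F   F   F   F
  1   T   F   F   T   F   F   F   F   F   F   F   F   F   F   F
  2   T   F   F   T   F   T   F   F   T   F   F   F   F   F   F
  3   T   F   F   T   F   T   F   F   T   F   F   T   F   T   F
  4   T   F   F   T   F   T   F   F   T   F   F   T   F   T   F
  5   T   F   F   T   F   T   F   F   T   F   T   T   F   T   F

6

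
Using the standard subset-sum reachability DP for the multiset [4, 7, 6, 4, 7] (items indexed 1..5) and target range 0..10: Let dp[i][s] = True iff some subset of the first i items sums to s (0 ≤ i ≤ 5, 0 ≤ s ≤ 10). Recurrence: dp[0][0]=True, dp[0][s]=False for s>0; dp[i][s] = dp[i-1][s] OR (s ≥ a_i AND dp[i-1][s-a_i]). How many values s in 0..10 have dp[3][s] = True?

i\s   0   1   2   3   4   5   6   7   8   9  10
  0   T   F   F   F   F   F   F   F   F   F   F
  1   T   F   F   F   T   F   F   F   F   F   F
  2   T   F   F   F   T   F   F   T   F   F   F
  3   T   F   F   F   T   F   T   T   F   F   T
  4   T   F   F   F   T   F   T   T   T   F   T
  5   T   F   F   F   T   F   T   T   T   F   T

5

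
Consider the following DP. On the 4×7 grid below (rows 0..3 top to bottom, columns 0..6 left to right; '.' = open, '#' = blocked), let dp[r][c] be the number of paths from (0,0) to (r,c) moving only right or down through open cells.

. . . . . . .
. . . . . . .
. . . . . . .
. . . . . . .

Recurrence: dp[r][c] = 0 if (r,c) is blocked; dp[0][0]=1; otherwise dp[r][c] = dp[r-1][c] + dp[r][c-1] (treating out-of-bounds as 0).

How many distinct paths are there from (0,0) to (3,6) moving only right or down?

84

r\c   0   1   2   3   4   5   6
  0   1   1   1   1   1   1   1
  1   1   2   3   4   5   6   7
  2   1   3   6  10  15  21  28
  3   1   4  10  20  35  56  84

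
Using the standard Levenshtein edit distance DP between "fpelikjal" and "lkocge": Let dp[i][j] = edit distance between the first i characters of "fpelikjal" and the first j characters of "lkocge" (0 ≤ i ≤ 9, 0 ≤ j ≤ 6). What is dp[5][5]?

   ''  l  k  o  c  g  e
''  0  1  2  3  4  5  6
 f  1  1  2  3  4  5  6
 p  2  2  2  3  4  5  6
 e  3  3  3  3  4  5  5
 l  4  3  4  4  4  5  6
 i  5  4  4  5  5  5  6
 k  6  5  4  5  6  6  6
 j  7  6  5  5  6  7  7
 a  8  7  6  6  6  7  8
 l  9  8  7  7  7  7  8

5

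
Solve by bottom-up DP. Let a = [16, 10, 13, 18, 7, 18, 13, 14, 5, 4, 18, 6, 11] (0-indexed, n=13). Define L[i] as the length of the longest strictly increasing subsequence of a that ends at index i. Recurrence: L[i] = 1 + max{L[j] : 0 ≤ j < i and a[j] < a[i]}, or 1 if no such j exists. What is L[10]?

   i    0    1    2    3    4    5    6    7    8    9   10   11   12
a[i]   16   10   13   18    7   18   13   14    5    4   18    6   11
L[i]    1    1    2    3    1    3    2    3    1    1    4    2    3

4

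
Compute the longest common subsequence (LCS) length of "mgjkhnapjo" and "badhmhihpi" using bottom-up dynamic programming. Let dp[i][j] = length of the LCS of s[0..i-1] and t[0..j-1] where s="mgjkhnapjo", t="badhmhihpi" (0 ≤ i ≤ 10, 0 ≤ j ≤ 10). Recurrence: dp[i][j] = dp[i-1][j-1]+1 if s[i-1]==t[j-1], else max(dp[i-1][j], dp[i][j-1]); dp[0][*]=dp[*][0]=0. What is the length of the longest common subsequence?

3

   ''  b  a  d  h  m  h  i  h  p  i
''  0  0  0  0  0  0  0  0  0  0  0
 m  0  0  0  0  0  1  1  1  1  1  1
 g  0  0  0  0  0  1  1  1  1  1  1
 j  0  0  0  0  0  1  1  1  1  1  1
 k  0  0  0  0  0  1  1  1  1  1  1
 h  0  0  0  0  1  1  2  2  2  2  2
 n  0  0  0  0  1  1  2  2  2  2  2
 a  0  0  1  1  1  1  2  2  2  2  2
 p  0  0  1  1  1  1  2  2  2  3  3
 j  0  0  1  1  1  1  2  2  2  3  3
 o  0  0  1  1  1  1  2  2  2  3  3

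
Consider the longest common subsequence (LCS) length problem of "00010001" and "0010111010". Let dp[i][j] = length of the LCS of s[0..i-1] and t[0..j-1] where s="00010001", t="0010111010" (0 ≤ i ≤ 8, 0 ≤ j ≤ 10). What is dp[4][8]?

   ''  0  0  1  0  1  1  1  0  1  0
''  0  0  0  0  0  0  0  0  0  0  0
 0  0  1  1  1  1  1  1  1  1  1  1
 0  0  1  2  2  2  2  2  2  2  2  2
 0  0  1  2  2  3  3  3  3  3  3  3
 1  0  1  2  3  3  4  4  4  4  4  4
 0  0  1  2  3  4  4  4  4  5  5  5
 0  0  1  2  3  4  4  4  4  5  5  6
 0  0  1  2  3  4  4  4  4  5  5  6
 1  0  1  2  3  4  5  5  5  5  6  6

4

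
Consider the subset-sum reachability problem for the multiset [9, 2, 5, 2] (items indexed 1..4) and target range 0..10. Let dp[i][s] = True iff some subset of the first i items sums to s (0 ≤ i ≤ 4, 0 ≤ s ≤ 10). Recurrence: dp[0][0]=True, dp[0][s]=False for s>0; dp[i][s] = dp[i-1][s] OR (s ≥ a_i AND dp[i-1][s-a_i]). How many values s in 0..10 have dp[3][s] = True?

i\s   0   1   2   3   4   5   6   7   8   9  10
  0   T   F   F   F   F   F   F   F   F   F   F
  1   T   F   F   F   F   F   F   F   F   T   F
  2   T   F   T   F   F   F   F   F   F   T   F
  3   T   F   T   F   F   T   F   T   F   T   F
  4   T   F   T   F   T   T   F   T   F   T   F

5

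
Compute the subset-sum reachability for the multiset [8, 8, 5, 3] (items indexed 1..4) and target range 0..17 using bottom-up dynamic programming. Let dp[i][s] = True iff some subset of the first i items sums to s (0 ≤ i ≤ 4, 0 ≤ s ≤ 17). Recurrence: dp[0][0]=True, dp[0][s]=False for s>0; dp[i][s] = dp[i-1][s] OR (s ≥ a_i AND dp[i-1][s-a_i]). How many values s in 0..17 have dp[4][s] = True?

7

i\s   0   1   2   3   4   5   6   7   8   9  10  11  12  13  14  15  16  17
  0   T   F   F   F   F   F   F   F   F   F   F   F   F   F   F   F   F   F
  1   T   F   F   F   F   F   F   F   T   F   F   F   F   F   F   F   F   F
  2   T   F   F   F   F   F   F   F   T   F   F   F   F   F   F   F   T   F
  3   T   F   F   F   F   T   F   F   T   F   F   F   F   T   F   F   T   F
  4   T   F   F   T   F   T   F   F   T   F   F   T   F   T   F   F   T   F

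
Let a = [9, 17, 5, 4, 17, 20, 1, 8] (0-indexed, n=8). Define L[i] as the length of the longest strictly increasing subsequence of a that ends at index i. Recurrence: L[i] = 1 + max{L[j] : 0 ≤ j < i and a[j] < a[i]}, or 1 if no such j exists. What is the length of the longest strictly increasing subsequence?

   i    0    1    2    3    4    5    6    7
a[i]    9   17    5    4   17   20    1    8
L[i]    1    2    1    1    2    3    1    2

3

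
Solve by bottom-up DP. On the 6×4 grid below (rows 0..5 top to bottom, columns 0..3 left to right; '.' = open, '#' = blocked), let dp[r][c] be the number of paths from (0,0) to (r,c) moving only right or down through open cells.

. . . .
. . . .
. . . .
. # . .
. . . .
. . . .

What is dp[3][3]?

r\c   0   1   2   3
  0   1   1   1   1
  1   1   2   3   4
  2   1   3   6  10
  3   1   0   6  16
  4   1   1   7  23
  5   1   2   9  32

16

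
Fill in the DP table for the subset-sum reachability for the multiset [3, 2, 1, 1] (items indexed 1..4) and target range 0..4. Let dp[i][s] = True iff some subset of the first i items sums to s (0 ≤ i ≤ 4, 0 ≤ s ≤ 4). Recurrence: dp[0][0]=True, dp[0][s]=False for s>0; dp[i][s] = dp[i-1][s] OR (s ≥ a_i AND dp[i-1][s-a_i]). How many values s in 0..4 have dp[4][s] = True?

i\s   0   1   2   3   4
  0   T   F   F   F   F
  1   T   F   F   T   F
  2   T   F   T   T   F
  3   T   T   T   T   T
  4   T   T   T   T   T

5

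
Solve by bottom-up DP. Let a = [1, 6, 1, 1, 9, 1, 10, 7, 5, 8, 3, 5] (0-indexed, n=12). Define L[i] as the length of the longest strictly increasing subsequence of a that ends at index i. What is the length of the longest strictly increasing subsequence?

4

   i    0    1    2    3    4    5    6    7    8    9   10   11
a[i]    1    6    1    1    9    1   10    7    5    8    3    5
L[i]    1    2    1    1    3    1    4    3    2    4    2    3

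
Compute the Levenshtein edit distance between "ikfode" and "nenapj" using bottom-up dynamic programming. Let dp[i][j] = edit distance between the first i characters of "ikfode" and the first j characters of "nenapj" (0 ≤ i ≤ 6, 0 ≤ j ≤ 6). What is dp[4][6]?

   ''  n  e  n  a  p  j
''  0  1  2  3  4  5  6
 i  1  1  2  3  4  5  6
 k  2  2  2  3  4  5  6
 f  3  3  3  3  4  5  6
 o  4  4  4  4  4  5  6
 d  5  5  5  5  5  5  6
 e  6  6  5  6  6  6  6

6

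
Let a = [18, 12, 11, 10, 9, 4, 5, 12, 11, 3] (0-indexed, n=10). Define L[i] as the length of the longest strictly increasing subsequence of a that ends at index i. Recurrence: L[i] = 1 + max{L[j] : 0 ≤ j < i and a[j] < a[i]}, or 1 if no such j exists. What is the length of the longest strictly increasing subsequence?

3

   i    0    1    2    3    4    5    6    7    8    9
a[i]   18   12   11   10    9    4    5   12   11    3
L[i]    1    1    1    1    1    1    2    3    3    1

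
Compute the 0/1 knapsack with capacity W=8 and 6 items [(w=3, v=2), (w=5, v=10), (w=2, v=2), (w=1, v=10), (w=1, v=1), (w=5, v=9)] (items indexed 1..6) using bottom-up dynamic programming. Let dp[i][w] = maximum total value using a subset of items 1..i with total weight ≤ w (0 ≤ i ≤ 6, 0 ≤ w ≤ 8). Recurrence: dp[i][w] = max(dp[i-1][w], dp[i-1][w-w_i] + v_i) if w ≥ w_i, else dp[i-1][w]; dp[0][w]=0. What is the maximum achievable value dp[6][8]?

i\w   0   1   2   3   4   5   6   7   8
  0   0   0   0   0   0   0   0   0   0
  1   0   0   0   2   2   2   2   2   2
  2   0   0   0   2   2  10  10  10  12
  3   0   0   2   2   2  10  10  12  12
  4   0  10  10  12  12  12  20  20  22
  5   0  10  11  12  13  13  20  21  22
  6   0  10  11  12  13  13  20  21  22

22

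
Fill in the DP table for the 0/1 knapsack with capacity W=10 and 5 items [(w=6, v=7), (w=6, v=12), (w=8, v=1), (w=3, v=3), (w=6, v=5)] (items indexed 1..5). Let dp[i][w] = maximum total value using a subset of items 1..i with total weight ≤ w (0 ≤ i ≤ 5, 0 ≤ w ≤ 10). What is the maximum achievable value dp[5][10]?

i\w   0   1   2   3   4   5   6   7   8   9  10
  0   0   0   0   0   0   0   0   0   0   0   0
  1   0   0   0   0   0   0   7   7   7   7   7
  2   0   0   0   0   0   0  12  12  12  12  12
  3   0   0   0   0   0   0  12  12  12  12  12
  4   0   0   0   3   3   3  12  12  12  15  15
  5   0   0   0   3   3   3  12  12  12  15  15

15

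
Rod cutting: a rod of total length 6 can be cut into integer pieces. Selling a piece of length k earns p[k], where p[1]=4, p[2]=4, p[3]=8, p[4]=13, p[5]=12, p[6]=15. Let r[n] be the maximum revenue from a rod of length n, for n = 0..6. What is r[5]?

20

   n    0    1    2    3    4    5    6
r[n]    0    4    8   12   16   20   24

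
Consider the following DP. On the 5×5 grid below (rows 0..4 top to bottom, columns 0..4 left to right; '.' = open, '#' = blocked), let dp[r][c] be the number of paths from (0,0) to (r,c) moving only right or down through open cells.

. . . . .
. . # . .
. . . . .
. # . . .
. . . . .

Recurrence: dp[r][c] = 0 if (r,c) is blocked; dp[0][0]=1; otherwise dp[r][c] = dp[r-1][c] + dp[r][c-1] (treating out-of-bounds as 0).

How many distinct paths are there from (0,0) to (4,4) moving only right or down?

24

r\c   0   1   2   3   4
  0   1   1   1   1   1
  1   1   2   0   1   2
  2   1   3   3   4   6
  3   1   0   3   7  13
  4   1   1   4  11  24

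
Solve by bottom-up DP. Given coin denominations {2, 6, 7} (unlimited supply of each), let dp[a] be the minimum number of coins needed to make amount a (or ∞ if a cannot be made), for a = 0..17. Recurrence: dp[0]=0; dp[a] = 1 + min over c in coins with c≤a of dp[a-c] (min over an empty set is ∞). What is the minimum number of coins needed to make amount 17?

 a  0  1  2  3  4  5  6  7  8  9 10 11 12 13 14 15 16 17
dp  0  -  1  -  2  -  1  1  2  2  3  3  2  2  2  3  3  4
(- denotes ∞ / unreachable)

4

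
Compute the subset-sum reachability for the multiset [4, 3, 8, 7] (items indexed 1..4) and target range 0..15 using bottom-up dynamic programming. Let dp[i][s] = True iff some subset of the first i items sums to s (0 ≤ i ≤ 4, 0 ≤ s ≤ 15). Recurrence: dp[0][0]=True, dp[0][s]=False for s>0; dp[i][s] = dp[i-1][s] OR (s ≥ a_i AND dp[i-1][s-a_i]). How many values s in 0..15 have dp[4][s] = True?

i\s   0   1   2   3   4   5   6   7   8   9  10  11  12  13  14  15
  0   T   F   F   F   F   F   F   F   F   F   F   F   F   F   F   F
  1   T   F   F   F   T   F   F   F   F   F   F   F   F   F   F   F
  2   T   F   F   T   T   F   F   T   F   F   F   F   F   F   F   F
  3   T   F   F   T   T   F   F   T   T   F   F   T   T   F   F   T
  4   T   F   F   T   T   F   F   T   T   F   T   T   T   F   T   T

10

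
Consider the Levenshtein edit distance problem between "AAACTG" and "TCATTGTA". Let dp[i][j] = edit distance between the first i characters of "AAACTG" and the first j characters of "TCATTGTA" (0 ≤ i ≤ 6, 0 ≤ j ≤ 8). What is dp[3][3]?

2

   ''  T  C  A  T  T  G  T  A
''  0  1  2  3  4  5  6  7  8
 A  1  1  2  2  3  4  5  6  7
 A  2  2  2  2  3  4  5  6  6
 A  3  3  3  2  3  4  5  6  6
 C  4  4  3  3  3  4  5  6  7
 T  5  4  4  4  3  3  4  5  6
 G  6  5  5  5  4  4  3  4  5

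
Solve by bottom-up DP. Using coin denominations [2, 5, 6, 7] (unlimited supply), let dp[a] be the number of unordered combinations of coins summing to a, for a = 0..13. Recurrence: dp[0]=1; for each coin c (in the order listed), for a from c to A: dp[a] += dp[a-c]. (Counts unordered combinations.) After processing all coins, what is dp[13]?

4

after  coin     0     1     2     3     4     5     6     7     8     9    10    11    12    13
          2     1     0     1     0     1     0     1     0     1     0     1     0     1     0
          5     1     0     1     0     1     1     1     1     1     1     2     1     2     1
          6     1     0     1     0     1     1     2     1     2     1     3     2     4     2
          7     1     0     1     0     1     1     2     2     2     2     3     3     5     4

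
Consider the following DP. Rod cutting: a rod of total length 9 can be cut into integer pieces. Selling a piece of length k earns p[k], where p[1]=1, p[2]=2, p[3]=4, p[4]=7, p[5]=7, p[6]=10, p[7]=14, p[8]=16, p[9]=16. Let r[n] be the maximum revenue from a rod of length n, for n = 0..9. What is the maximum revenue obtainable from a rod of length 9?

   n    0    1    2    3    4    5    6    7    8    9
r[n]    0    1    2    4    7    8   10   14   16   17

17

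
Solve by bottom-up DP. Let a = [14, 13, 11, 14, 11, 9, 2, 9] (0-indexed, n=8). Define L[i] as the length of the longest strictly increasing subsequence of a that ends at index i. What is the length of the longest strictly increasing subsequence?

   i    0    1    2    3    4    5    6    7
a[i]   14   13   11   14   11    9    2    9
L[i]    1    1    1    2    1    1    1    2

2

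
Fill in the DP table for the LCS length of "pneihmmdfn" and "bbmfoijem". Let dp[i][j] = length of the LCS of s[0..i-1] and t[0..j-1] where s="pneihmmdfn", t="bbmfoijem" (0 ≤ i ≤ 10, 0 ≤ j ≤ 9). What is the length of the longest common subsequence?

2

   ''  b  b  m  f  o  i  j  e  m
''  0  0  0  0  0  0  0  0  0  0
 p  0  0  0  0  0  0  0  0  0  0
 n  0  0  0  0  0  0  0  0  0  0
 e  0  0  0  0  0  0  0  0  1  1
 i  0  0  0  0  0  0  1  1  1  1
 h  0  0  0  0  0  0  1  1  1  1
 m  0  0  0  1  1  1  1  1  1  2
 m  0  0  0  1  1  1  1  1  1  2
 d  0  0  0  1  1  1  1  1  1  2
 f  0  0  0  1  2  2  2  2  2  2
 n  0  0  0  1  2  2  2  2  2  2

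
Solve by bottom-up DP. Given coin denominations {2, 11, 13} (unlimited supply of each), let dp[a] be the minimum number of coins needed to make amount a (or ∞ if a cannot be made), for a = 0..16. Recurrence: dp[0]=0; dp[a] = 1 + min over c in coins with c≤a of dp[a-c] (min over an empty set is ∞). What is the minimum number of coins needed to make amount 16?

 a  0  1  2  3  4  5  6  7  8  9 10 11 12 13 14 15 16
dp  0  -  1  -  2  -  3  -  4  -  5  1  6  1  7  2  8
(- denotes ∞ / unreachable)

8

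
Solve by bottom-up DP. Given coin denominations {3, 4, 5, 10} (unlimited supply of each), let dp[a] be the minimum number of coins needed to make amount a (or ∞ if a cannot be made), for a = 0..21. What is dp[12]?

3

 a  0  1  2  3  4  5  6  7  8  9 10 11 12 13 14 15 16 17 18 19 20 21
dp  0  -  -  1  1  1  2  2  2  2  1  3  3  2  2  2  3  3  3  3  2  4
(- denotes ∞ / unreachable)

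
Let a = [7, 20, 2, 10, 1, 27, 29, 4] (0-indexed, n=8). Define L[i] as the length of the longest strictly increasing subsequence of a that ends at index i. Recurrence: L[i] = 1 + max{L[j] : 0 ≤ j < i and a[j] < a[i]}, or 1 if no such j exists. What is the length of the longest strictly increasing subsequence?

4

   i    0    1    2    3    4    5    6    7
a[i]    7   20    2   10    1   27   29    4
L[i]    1    2    1    2    1    3    4    2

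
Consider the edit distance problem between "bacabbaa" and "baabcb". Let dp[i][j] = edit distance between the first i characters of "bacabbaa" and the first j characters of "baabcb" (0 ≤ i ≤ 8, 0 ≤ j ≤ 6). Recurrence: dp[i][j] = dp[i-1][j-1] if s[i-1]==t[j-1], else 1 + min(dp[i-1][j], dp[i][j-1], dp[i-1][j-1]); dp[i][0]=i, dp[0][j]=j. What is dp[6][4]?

2

   ''  b  a  a  b  c  b
''  0  1  2  3  4  5  6
 b  1  0  1  2  3  4  5
 a  2  1  0  1  2  3  4
 c  3  2  1  1  2  2  3
 a  4  3  2  1  2  3  3
 b  5  4  3  2  1  2  3
 b  6  5  4  3  2  2  2
 a  7  6  5  4  3  3  3
 a  8  7  6  5  4  4  4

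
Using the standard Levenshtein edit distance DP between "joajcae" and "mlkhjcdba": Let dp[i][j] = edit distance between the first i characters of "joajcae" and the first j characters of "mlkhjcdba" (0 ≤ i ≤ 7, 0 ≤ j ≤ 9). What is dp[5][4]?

5

   ''  m  l  k  h  j  c  d  b  a
''  0  1  2  3  4  5  6  7  8  9
 j  1  1  2  3  4  4  5  6  7  8
 o  2  2  2  3  4  5  5  6  7  8
 a  3  3  3  3  4  5  6  6  7  7
 j  4  4  4  4  4  4  5  6  7  8
 c  5  5  5  5  5  5  4  5  6  7
 a  6  6  6  6  6  6  5  5  6  6
 e  7  7  7  7  7  7  6  6  6  7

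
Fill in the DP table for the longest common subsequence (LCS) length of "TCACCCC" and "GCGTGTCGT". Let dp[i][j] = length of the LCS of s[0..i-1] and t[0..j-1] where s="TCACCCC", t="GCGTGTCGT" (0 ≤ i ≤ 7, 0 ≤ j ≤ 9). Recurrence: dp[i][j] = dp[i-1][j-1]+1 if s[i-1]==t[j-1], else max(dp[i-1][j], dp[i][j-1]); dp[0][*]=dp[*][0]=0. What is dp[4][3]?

   ''  G  C  G  T  G  T  C  G  T
''  0  0  0  0  0  0  0  0  0  0
 T  0  0  0  0  1  1  1  1  1  1
 C  0  0  1  1  1  1  1  2  2  2
 A  0  0  1  1  1  1  1  2  2  2
 C  0  0  1  1  1  1  1  2  2  2
 C  0  0  1  1  1  1  1  2  2  2
 C  0  0  1  1  1  1  1  2  2  2
 C  0  0  1  1  1  1  1  2  2  2

1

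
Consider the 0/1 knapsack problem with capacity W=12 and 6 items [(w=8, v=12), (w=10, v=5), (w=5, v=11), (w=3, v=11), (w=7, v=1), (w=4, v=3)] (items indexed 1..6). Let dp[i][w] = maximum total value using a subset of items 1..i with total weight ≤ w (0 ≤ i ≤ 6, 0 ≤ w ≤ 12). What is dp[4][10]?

i\w   0   1   2   3   4   5   6   7   8   9  10  11  12
  0   0   0   0   0   0   0   0   0   0   0   0   0   0
  1   0   0   0   0   0   0   0   0  12  12  12  12  12
  2   0   0   0   0   0   0   0   0  12  12  12  12  12
  3   0   0   0   0   0  11  11  11  12  12  12  12  12
  4   0   0   0  11  11  11  11  11  22  22  22  23  23
  5   0   0   0  11  11  11  11  11  22  22  22  23  23
  6   0   0   0  11  11  11  11  14  22  22  22  23  25

22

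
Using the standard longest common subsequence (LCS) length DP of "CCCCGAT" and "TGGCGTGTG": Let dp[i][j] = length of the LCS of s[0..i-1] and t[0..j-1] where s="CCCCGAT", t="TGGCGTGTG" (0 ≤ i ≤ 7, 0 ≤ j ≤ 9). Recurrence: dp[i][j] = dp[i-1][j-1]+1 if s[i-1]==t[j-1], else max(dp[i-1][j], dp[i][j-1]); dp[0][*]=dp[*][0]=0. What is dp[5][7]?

2

   ''  T  G  G  C  G  T  G  T  G
''  0  0  0  0  0  0  0  0  0  0
 C  0  0  0  0  1  1  1  1  1  1
 C  0  0  0  0  1  1  1  1  1  1
 C  0  0  0  0  1  1  1  1  1  1
 C  0  0  0  0  1  1  1  1  1  1
 G  0  0  1  1  1  2  2  2  2  2
 A  0  0  1  1  1  2  2  2  2  2
 T  0  1  1  1  1  2  3  3  3  3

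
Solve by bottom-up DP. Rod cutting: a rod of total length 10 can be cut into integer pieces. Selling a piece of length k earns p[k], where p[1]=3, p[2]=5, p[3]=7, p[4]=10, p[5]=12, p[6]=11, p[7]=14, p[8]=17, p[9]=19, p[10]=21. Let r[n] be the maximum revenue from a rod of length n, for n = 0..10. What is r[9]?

27

   n    0    1    2    3    4    5    6    7    8    9   10
r[n]    0    3    6    9   12   15   18   21   24   27   30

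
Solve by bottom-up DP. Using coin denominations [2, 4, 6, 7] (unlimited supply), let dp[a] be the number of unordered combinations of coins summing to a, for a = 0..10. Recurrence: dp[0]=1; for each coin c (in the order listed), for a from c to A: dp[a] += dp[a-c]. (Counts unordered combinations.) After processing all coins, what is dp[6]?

3

after  coin     0     1     2     3     4     5     6     7     8     9    10
          2     1     0     1     0     1     0     1     0     1     0     1
          4     1     0     1     0     2     0     2     0     3     0     3
          6     1     0     1     0     2     0     3     0     4     0     5
          7     1     0     1     0     2     0     3     1     4     1     5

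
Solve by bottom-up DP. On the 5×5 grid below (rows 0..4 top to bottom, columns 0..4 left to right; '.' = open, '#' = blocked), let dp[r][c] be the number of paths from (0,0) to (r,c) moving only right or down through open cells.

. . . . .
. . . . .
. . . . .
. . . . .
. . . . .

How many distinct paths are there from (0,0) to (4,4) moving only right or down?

70

r\c   0   1   2   3   4
  0   1   1   1   1   1
  1   1   2   3   4   5
  2   1   3   6  10  15
  3   1   4  10  20  35
  4   1   5  15  35  70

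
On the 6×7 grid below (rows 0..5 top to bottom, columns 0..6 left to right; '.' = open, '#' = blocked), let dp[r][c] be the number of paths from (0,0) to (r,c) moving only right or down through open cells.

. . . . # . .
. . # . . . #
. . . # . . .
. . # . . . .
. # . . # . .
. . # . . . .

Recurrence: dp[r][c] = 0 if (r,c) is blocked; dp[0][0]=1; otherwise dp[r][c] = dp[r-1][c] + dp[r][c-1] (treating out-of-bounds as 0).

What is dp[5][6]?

r\c   0   1   2   3   4   5   6
  0   1   1   1   1   0   0   0
  1   1   2   0   1   1   1   0
  2   1   3   3   0   1   2   2
  3   1   4   0   0   1   3   5
  4   1   0   0   0   0   3   8
  5   1   1   0   0   0   3  11

11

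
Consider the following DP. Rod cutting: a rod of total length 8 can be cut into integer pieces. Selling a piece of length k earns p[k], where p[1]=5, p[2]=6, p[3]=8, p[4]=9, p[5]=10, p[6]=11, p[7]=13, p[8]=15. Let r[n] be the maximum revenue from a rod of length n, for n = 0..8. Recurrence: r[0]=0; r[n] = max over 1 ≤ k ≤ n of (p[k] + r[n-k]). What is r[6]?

   n    0    1    2    3    4    5    6    7    8
r[n]    0    5   10   15   20   25   30   35   40

30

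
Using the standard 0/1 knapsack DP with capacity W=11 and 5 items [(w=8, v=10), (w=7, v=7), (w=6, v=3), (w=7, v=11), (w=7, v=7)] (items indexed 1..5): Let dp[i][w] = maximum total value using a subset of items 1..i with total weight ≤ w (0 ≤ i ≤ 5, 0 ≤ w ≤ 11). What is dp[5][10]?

i\w   0   1   2   3   4   5   6   7   8   9  10  11
  0   0   0   0   0   0   0   0   0   0   0   0   0
  1   0   0   0   0   0   0   0   0  10  10  10  10
  2   0   0   0   0   0   0   0   7  10  10  10  10
  3   0   0   0   0   0   0   3   7  10  10  10  10
  4   0   0   0   0   0   0   3  11  11  11  11  11
  5   0   0   0   0   0   0   3  11  11  11  11  11

11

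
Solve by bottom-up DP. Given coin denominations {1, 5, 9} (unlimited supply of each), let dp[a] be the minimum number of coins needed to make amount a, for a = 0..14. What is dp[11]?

 a  0  1  2  3  4  5  6  7  8  9 10 11 12 13 14
dp  0  1  2  3  4  1  2  3  4  1  2  3  4  5  2

3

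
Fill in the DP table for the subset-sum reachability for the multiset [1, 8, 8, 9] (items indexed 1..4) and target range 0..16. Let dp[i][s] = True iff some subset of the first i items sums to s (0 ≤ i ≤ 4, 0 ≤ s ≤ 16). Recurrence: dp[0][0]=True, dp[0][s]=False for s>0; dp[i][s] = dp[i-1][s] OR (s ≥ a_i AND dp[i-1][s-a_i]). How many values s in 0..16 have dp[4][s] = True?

6

i\s   0   1   2   3   4   5   6   7   8   9  10  11  12  13  14  15  16
  0   T   F   F   F   F   F   F   F   F   F   F   F   F   F   F   F   F
  1   T   T   F   F   F   F   F   F   F   F   F   F   F   F   F   F   F
  2   T   T   F   F   F   F   F   F   T   T   F   F   F   F   F   F   F
  3   T   T   F   F   F   F   F   F   T   T   F   F   F   F   F   F   T
  4   T   T   F   F   F   F   F   F   T   T   T   F   F   F   F   F   T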